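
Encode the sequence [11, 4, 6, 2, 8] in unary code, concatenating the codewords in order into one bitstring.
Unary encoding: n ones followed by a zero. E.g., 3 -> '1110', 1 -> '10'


Encode each number as n ones followed by a terminating 0:
  11 -> 111111111110 (12 bits)
  4 -> 11110 (5 bits)
  6 -> 1111110 (7 bits)
  2 -> 110 (3 bits)
  8 -> 111111110 (9 bits)
Total length = 12 + 5 + 7 + 3 + 9 = 36 bits.

Unary([11, 4, 6, 2, 8]) = 111111111110111101111110110111111110 (36 bits)


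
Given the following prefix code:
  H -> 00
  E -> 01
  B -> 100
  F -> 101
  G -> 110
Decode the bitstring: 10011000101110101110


Decoding step by step:
Bits 100 -> B
Bits 110 -> G
Bits 00 -> H
Bits 101 -> F
Bits 110 -> G
Bits 101 -> F
Bits 110 -> G


Decoded message: BGHFGFG


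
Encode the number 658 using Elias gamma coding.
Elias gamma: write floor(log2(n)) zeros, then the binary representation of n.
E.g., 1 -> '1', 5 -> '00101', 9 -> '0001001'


num_bits = floor(log2(658)) + 1 = 10
leading_zeros = num_bits - 1 = 9
binary(658) = 1010010010

Elias gamma(658) = '000000000' + '1010010010' = 0000000001010010010 (19 bits)


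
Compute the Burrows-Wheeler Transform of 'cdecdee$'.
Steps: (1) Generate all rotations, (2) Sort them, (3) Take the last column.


Rotations (sorted):
  0: $cdecdee -> last char: e
  1: cdecdee$ -> last char: $
  2: cdee$cde -> last char: e
  3: decdee$c -> last char: c
  4: dee$cdec -> last char: c
  5: e$cdecde -> last char: e
  6: ecdee$cd -> last char: d
  7: ee$cdecd -> last char: d


BWT = e$eccedd


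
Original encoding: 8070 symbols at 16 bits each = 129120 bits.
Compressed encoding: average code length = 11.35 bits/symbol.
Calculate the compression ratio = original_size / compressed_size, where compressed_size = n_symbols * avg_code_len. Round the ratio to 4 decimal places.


original_size = n_symbols * orig_bits = 8070 * 16 = 129120 bits
compressed_size = n_symbols * avg_code_len = 8070 * 11.35 = 91594.5 bits
ratio = original_size / compressed_size = 129120 / 91594.5 = 1.4097

Compression ratio = 1.4097


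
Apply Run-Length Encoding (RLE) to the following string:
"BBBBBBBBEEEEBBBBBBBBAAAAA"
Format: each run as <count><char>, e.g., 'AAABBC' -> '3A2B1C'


Scanning runs left to right:
  i=0: run of 'B' x 8 -> '8B'
  i=8: run of 'E' x 4 -> '4E'
  i=12: run of 'B' x 8 -> '8B'
  i=20: run of 'A' x 5 -> '5A'

RLE = 8B4E8B5A


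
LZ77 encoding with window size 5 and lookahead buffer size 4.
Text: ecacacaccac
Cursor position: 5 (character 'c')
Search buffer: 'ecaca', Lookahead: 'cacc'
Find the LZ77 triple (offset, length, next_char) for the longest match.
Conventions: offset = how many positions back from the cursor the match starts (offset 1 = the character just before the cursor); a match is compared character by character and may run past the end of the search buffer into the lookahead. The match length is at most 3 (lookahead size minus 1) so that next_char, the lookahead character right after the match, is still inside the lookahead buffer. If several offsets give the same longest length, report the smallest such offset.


Try each offset into the search buffer:
  offset=1 (pos 4, char 'a'): match length 0
  offset=2 (pos 3, char 'c'): match length 3
  offset=3 (pos 2, char 'a'): match length 0
  offset=4 (pos 1, char 'c'): match length 3
  offset=5 (pos 0, char 'e'): match length 0
Longest match has length 3, found at offsets 2, 4; take the smallest, offset 2.
next_char = character at position 5 + 3 = 8 -> 'c'

Best match: offset=2, length=3 (matching 'cac' starting at position 3)
LZ77 triple: (2, 3, 'c')


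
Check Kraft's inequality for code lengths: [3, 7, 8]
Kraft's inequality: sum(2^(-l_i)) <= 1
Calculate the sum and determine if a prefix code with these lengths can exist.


Sum = 2^(-3) + 2^(-7) + 2^(-8)
    = 0.125 + 0.0078125 + 0.00390625
    = 35/256 = 0.13671875
Since 0.13671875 <= 1, Kraft's inequality IS satisfied.
A prefix code with these lengths CAN exist.

Kraft sum = 0.13671875. Satisfied.


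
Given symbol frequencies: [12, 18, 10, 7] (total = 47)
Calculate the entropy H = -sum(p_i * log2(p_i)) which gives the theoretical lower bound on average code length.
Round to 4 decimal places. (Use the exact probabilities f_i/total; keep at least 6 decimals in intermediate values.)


Per-symbol terms -p_i * log2(p_i) with p_i = f_i/47:
  p = 12/47 = 0.255319: log2(p) = -1.969626, -p*log2(p) = 0.502883
  p = 18/47 = 0.382979: log2(p) = -1.384664, -p*log2(p) = 0.530297
  p = 10/47 = 0.212766: log2(p) = -2.232661, -p*log2(p) = 0.475034
  p = 7/47 = 0.148936: log2(p) = -2.747234, -p*log2(p) = 0.409163
H = 0.502883 + 0.530297 + 0.475034 + 0.409163 = 1.917377

H = 1.9174 bits/symbol


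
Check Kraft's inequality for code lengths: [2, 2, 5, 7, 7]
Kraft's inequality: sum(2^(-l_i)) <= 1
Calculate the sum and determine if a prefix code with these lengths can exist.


Sum = 2^(-2) + 2^(-2) + 2^(-5) + 2^(-7) + 2^(-7)
    = 0.25 + 0.25 + 0.03125 + 0.0078125 + 0.0078125
    = 70/128 = 0.546875
Since 0.546875 <= 1, Kraft's inequality IS satisfied.
A prefix code with these lengths CAN exist.

Kraft sum = 0.546875. Satisfied.


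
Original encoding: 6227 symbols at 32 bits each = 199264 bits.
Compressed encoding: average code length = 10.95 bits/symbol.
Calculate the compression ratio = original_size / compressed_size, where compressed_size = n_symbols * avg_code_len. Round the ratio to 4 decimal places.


original_size = n_symbols * orig_bits = 6227 * 32 = 199264 bits
compressed_size = n_symbols * avg_code_len = 6227 * 10.95 = 68185.65 bits
ratio = original_size / compressed_size = 199264 / 68185.65 = 2.9224

Compression ratio = 2.9224


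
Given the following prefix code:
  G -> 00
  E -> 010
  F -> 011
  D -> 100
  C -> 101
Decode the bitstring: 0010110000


Decoding step by step:
Bits 00 -> G
Bits 101 -> C
Bits 100 -> D
Bits 00 -> G


Decoded message: GCDG


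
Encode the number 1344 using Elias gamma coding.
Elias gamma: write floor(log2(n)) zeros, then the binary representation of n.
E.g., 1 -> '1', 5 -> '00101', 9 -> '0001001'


num_bits = floor(log2(1344)) + 1 = 11
leading_zeros = num_bits - 1 = 10
binary(1344) = 10101000000

Elias gamma(1344) = '0000000000' + '10101000000' = 000000000010101000000 (21 bits)


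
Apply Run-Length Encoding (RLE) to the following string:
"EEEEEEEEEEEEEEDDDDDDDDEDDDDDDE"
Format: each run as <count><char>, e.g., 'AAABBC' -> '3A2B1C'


Scanning runs left to right:
  i=0: run of 'E' x 14 -> '14E'
  i=14: run of 'D' x 8 -> '8D'
  i=22: run of 'E' x 1 -> '1E'
  i=23: run of 'D' x 6 -> '6D'
  i=29: run of 'E' x 1 -> '1E'

RLE = 14E8D1E6D1E


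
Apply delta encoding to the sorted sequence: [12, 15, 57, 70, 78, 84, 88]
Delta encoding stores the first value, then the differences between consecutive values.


First value: 12
Deltas:
  15 - 12 = 3
  57 - 15 = 42
  70 - 57 = 13
  78 - 70 = 8
  84 - 78 = 6
  88 - 84 = 4


Delta encoded: [12, 3, 42, 13, 8, 6, 4]


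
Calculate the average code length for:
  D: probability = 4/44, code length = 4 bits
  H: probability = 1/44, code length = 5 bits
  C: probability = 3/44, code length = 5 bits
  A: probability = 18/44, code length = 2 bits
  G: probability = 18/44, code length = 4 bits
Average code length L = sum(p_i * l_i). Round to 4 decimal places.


Weighted contributions p_i * l_i:
  D: (4/44) * 4 = 16/44
  H: (1/44) * 5 = 5/44
  C: (3/44) * 5 = 15/44
  A: (18/44) * 2 = 36/44
  G: (18/44) * 4 = 72/44
Sum = (16 + 5 + 15 + 36 + 72)/44 = 144/44

L = 144/44 = 3.2727 bits/symbol


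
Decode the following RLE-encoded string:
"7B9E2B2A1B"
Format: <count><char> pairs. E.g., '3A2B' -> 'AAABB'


Expanding each <count><char> pair:
  7B -> 'BBBBBBB'
  9E -> 'EEEEEEEEE'
  2B -> 'BB'
  2A -> 'AA'
  1B -> 'B'

Decoded = BBBBBBBEEEEEEEEEBBAAB


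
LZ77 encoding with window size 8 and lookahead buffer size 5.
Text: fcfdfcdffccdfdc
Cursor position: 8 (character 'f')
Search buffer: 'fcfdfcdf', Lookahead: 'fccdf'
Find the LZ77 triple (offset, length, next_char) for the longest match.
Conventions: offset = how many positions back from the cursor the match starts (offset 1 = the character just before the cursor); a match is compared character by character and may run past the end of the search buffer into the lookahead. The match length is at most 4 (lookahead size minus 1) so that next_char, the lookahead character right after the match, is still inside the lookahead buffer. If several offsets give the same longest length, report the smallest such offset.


Try each offset into the search buffer:
  offset=1 (pos 7, char 'f'): match length 1
  offset=2 (pos 6, char 'd'): match length 0
  offset=3 (pos 5, char 'c'): match length 0
  offset=4 (pos 4, char 'f'): match length 2
  offset=5 (pos 3, char 'd'): match length 0
  offset=6 (pos 2, char 'f'): match length 1
  offset=7 (pos 1, char 'c'): match length 0
  offset=8 (pos 0, char 'f'): match length 2
Longest match has length 2, found at offsets 4, 8; take the smallest, offset 4.
next_char = character at position 8 + 2 = 10 -> 'c'

Best match: offset=4, length=2 (matching 'fc' starting at position 4)
LZ77 triple: (4, 2, 'c')


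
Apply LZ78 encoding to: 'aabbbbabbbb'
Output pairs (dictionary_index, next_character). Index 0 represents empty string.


LZ78 encoding steps:
Dictionary: {0: ''}
Step 1: w='' (idx 0), next='a' -> output (0, 'a'), add 'a' as idx 1
Step 2: w='a' (idx 1), next='b' -> output (1, 'b'), add 'ab' as idx 2
Step 3: w='' (idx 0), next='b' -> output (0, 'b'), add 'b' as idx 3
Step 4: w='b' (idx 3), next='b' -> output (3, 'b'), add 'bb' as idx 4
Step 5: w='ab' (idx 2), next='b' -> output (2, 'b'), add 'abb' as idx 5
Step 6: w='bb' (idx 4), end of input -> output (4, '')


Encoded: [(0, 'a'), (1, 'b'), (0, 'b'), (3, 'b'), (2, 'b'), (4, '')]


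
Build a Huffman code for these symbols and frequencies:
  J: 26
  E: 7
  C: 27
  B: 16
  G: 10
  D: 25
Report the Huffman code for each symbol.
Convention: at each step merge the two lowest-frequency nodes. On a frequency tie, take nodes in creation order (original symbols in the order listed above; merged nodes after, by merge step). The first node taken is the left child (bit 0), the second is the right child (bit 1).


Huffman tree construction:
Step 1: Merge E(7) + G(10) = 17
Step 2: Merge B(16) + (E+G)(17) = 33
Step 3: Merge D(25) + J(26) = 51
Step 4: Merge C(27) + (B+(E+G))(33) = 60
Step 5: Merge (D+J)(51) + (C+(B+(E+G)))(60) = 111
Read each symbol's code off the tree from the root (left child = 0, right child = 1).

Codes:
  J: 01 (length 2)
  E: 1110 (length 4)
  C: 10 (length 2)
  B: 110 (length 3)
  G: 1111 (length 4)
  D: 00 (length 2)
Average code length: 272/111 = 2.4505 bits/symbol


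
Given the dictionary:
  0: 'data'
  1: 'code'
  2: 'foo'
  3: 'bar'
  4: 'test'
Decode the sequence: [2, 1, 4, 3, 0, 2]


Look up each index in the dictionary:
  2 -> 'foo'
  1 -> 'code'
  4 -> 'test'
  3 -> 'bar'
  0 -> 'data'
  2 -> 'foo'

Decoded: "foo code test bar data foo"


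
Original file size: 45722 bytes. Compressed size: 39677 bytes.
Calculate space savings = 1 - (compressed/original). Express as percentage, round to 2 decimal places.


ratio = compressed/original = 39677/45722 = 0.867788
savings = 1 - ratio = 1 - 0.867788 = 0.132212
as a percentage: 0.132212 * 100 = 13.22%

Space savings = 1 - 39677/45722 = 13.22%


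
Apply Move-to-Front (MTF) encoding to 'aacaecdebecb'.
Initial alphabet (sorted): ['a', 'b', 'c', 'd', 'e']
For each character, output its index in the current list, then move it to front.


MTF encoding:
'a': index 0 in ['a', 'b', 'c', 'd', 'e'] -> ['a', 'b', 'c', 'd', 'e']
'a': index 0 in ['a', 'b', 'c', 'd', 'e'] -> ['a', 'b', 'c', 'd', 'e']
'c': index 2 in ['a', 'b', 'c', 'd', 'e'] -> ['c', 'a', 'b', 'd', 'e']
'a': index 1 in ['c', 'a', 'b', 'd', 'e'] -> ['a', 'c', 'b', 'd', 'e']
'e': index 4 in ['a', 'c', 'b', 'd', 'e'] -> ['e', 'a', 'c', 'b', 'd']
'c': index 2 in ['e', 'a', 'c', 'b', 'd'] -> ['c', 'e', 'a', 'b', 'd']
'd': index 4 in ['c', 'e', 'a', 'b', 'd'] -> ['d', 'c', 'e', 'a', 'b']
'e': index 2 in ['d', 'c', 'e', 'a', 'b'] -> ['e', 'd', 'c', 'a', 'b']
'b': index 4 in ['e', 'd', 'c', 'a', 'b'] -> ['b', 'e', 'd', 'c', 'a']
'e': index 1 in ['b', 'e', 'd', 'c', 'a'] -> ['e', 'b', 'd', 'c', 'a']
'c': index 3 in ['e', 'b', 'd', 'c', 'a'] -> ['c', 'e', 'b', 'd', 'a']
'b': index 2 in ['c', 'e', 'b', 'd', 'a'] -> ['b', 'c', 'e', 'd', 'a']


Output: [0, 0, 2, 1, 4, 2, 4, 2, 4, 1, 3, 2]


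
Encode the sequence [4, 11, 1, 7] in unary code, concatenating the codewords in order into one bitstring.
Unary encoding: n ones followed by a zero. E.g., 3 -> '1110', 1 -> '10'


Encode each number as n ones followed by a terminating 0:
  4 -> 11110 (5 bits)
  11 -> 111111111110 (12 bits)
  1 -> 10 (2 bits)
  7 -> 11111110 (8 bits)
Total length = 5 + 12 + 2 + 8 = 27 bits.

Unary([4, 11, 1, 7]) = 111101111111111101011111110 (27 bits)


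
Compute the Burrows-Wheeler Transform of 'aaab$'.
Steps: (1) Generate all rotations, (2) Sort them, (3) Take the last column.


Rotations (sorted):
  0: $aaab -> last char: b
  1: aaab$ -> last char: $
  2: aab$a -> last char: a
  3: ab$aa -> last char: a
  4: b$aaa -> last char: a


BWT = b$aaa


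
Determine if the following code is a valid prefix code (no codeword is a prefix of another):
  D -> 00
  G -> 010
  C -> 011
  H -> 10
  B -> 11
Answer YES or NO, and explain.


Checking each pair (does one codeword prefix another?):
  D='00' vs G='010': no prefix
  D='00' vs C='011': no prefix
  D='00' vs H='10': no prefix
  D='00' vs B='11': no prefix
  G='010' vs D='00': no prefix
  G='010' vs C='011': no prefix
  G='010' vs H='10': no prefix
  G='010' vs B='11': no prefix
  C='011' vs D='00': no prefix
  C='011' vs G='010': no prefix
  C='011' vs H='10': no prefix
  C='011' vs B='11': no prefix
  H='10' vs D='00': no prefix
  H='10' vs G='010': no prefix
  H='10' vs C='011': no prefix
  H='10' vs B='11': no prefix
  B='11' vs D='00': no prefix
  B='11' vs G='010': no prefix
  B='11' vs C='011': no prefix
  B='11' vs H='10': no prefix
No violation found over all pairs.

YES -- this is a valid prefix code. No codeword is a prefix of any other codeword.


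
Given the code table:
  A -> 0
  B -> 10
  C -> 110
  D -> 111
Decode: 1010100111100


Decoding:
10 -> B
10 -> B
10 -> B
0 -> A
111 -> D
10 -> B
0 -> A


Result: BBBADBA


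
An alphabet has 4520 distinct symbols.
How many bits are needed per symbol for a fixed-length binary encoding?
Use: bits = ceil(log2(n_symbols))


log2(4520) = 12.1421
Bracket: 2^12 = 4096 < 4520 <= 2^13 = 8192
So ceil(log2(4520)) = 13

bits = ceil(log2(4520)) = ceil(12.1421) = 13 bits


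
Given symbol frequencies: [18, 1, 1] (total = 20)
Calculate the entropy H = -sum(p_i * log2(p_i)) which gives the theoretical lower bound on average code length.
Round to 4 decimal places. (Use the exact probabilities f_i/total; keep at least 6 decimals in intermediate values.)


Per-symbol terms -p_i * log2(p_i) with p_i = f_i/20:
  p = 18/20 = 0.900000: log2(p) = -0.152003, -p*log2(p) = 0.136803
  p = 1/20 = 0.050000: log2(p) = -4.321928, -p*log2(p) = 0.216096
  p = 1/20 = 0.050000: log2(p) = -4.321928, -p*log2(p) = 0.216096
H = 0.136803 + 0.216096 + 0.216096 = 0.568995

H = 0.569 bits/symbol


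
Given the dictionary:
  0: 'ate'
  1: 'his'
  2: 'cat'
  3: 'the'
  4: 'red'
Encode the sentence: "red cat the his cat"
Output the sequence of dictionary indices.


Look up each word in the dictionary:
  'red' -> 4
  'cat' -> 2
  'the' -> 3
  'his' -> 1
  'cat' -> 2

Encoded: [4, 2, 3, 1, 2]


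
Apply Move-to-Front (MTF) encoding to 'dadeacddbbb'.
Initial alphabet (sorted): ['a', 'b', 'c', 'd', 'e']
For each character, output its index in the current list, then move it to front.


MTF encoding:
'd': index 3 in ['a', 'b', 'c', 'd', 'e'] -> ['d', 'a', 'b', 'c', 'e']
'a': index 1 in ['d', 'a', 'b', 'c', 'e'] -> ['a', 'd', 'b', 'c', 'e']
'd': index 1 in ['a', 'd', 'b', 'c', 'e'] -> ['d', 'a', 'b', 'c', 'e']
'e': index 4 in ['d', 'a', 'b', 'c', 'e'] -> ['e', 'd', 'a', 'b', 'c']
'a': index 2 in ['e', 'd', 'a', 'b', 'c'] -> ['a', 'e', 'd', 'b', 'c']
'c': index 4 in ['a', 'e', 'd', 'b', 'c'] -> ['c', 'a', 'e', 'd', 'b']
'd': index 3 in ['c', 'a', 'e', 'd', 'b'] -> ['d', 'c', 'a', 'e', 'b']
'd': index 0 in ['d', 'c', 'a', 'e', 'b'] -> ['d', 'c', 'a', 'e', 'b']
'b': index 4 in ['d', 'c', 'a', 'e', 'b'] -> ['b', 'd', 'c', 'a', 'e']
'b': index 0 in ['b', 'd', 'c', 'a', 'e'] -> ['b', 'd', 'c', 'a', 'e']
'b': index 0 in ['b', 'd', 'c', 'a', 'e'] -> ['b', 'd', 'c', 'a', 'e']


Output: [3, 1, 1, 4, 2, 4, 3, 0, 4, 0, 0]


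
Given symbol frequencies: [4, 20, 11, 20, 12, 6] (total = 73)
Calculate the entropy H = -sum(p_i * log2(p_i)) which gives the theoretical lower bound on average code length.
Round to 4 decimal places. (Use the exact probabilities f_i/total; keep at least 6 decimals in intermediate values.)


Per-symbol terms -p_i * log2(p_i) with p_i = f_i/73:
  p = 4/73 = 0.054795: log2(p) = -4.189825, -p*log2(p) = 0.229579
  p = 20/73 = 0.273973: log2(p) = -1.867896, -p*log2(p) = 0.511752
  p = 11/73 = 0.150685: log2(p) = -2.730393, -p*log2(p) = 0.411429
  p = 20/73 = 0.273973: log2(p) = -1.867896, -p*log2(p) = 0.511752
  p = 12/73 = 0.164384: log2(p) = -2.604862, -p*log2(p) = 0.428197
  p = 6/73 = 0.082192: log2(p) = -3.604862, -p*log2(p) = 0.296290
H = 0.229579 + 0.511752 + 0.411429 + 0.511752 + 0.428197 + 0.296290 = 2.388999

H = 2.389 bits/symbol


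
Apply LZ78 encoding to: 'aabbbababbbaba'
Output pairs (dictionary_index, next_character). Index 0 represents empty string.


LZ78 encoding steps:
Dictionary: {0: ''}
Step 1: w='' (idx 0), next='a' -> output (0, 'a'), add 'a' as idx 1
Step 2: w='a' (idx 1), next='b' -> output (1, 'b'), add 'ab' as idx 2
Step 3: w='' (idx 0), next='b' -> output (0, 'b'), add 'b' as idx 3
Step 4: w='b' (idx 3), next='a' -> output (3, 'a'), add 'ba' as idx 4
Step 5: w='ba' (idx 4), next='b' -> output (4, 'b'), add 'bab' as idx 5
Step 6: w='b' (idx 3), next='b' -> output (3, 'b'), add 'bb' as idx 6
Step 7: w='ab' (idx 2), next='a' -> output (2, 'a'), add 'aba' as idx 7


Encoded: [(0, 'a'), (1, 'b'), (0, 'b'), (3, 'a'), (4, 'b'), (3, 'b'), (2, 'a')]


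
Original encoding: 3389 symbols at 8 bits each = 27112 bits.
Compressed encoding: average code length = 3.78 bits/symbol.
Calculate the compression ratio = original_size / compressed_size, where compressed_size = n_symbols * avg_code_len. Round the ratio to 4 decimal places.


original_size = n_symbols * orig_bits = 3389 * 8 = 27112 bits
compressed_size = n_symbols * avg_code_len = 3389 * 3.78 = 12810.42 bits
ratio = original_size / compressed_size = 27112 / 12810.42 = 2.1164

Compression ratio = 2.1164


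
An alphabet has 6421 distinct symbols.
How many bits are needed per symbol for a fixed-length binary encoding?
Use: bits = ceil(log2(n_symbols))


log2(6421) = 12.6486
Bracket: 2^12 = 4096 < 6421 <= 2^13 = 8192
So ceil(log2(6421)) = 13

bits = ceil(log2(6421)) = ceil(12.6486) = 13 bits


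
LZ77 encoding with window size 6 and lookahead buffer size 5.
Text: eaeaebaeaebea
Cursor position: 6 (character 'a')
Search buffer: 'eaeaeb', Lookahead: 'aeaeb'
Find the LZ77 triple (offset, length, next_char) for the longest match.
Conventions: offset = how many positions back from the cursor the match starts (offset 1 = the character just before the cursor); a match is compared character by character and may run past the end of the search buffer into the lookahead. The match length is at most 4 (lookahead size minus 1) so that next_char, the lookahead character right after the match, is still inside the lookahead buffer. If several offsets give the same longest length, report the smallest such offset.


Try each offset into the search buffer:
  offset=1 (pos 5, char 'b'): match length 0
  offset=2 (pos 4, char 'e'): match length 0
  offset=3 (pos 3, char 'a'): match length 2
  offset=4 (pos 2, char 'e'): match length 0
  offset=5 (pos 1, char 'a'): match length 4
  offset=6 (pos 0, char 'e'): match length 0
Longest match has length 4 at offset 5.
next_char = character at position 6 + 4 = 10 -> 'b'

Best match: offset=5, length=4 (matching 'aeae' starting at position 1)
LZ77 triple: (5, 4, 'b')


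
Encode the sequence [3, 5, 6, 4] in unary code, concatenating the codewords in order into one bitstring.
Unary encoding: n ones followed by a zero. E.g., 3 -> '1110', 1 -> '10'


Encode each number as n ones followed by a terminating 0:
  3 -> 1110 (4 bits)
  5 -> 111110 (6 bits)
  6 -> 1111110 (7 bits)
  4 -> 11110 (5 bits)
Total length = 4 + 6 + 7 + 5 = 22 bits.

Unary([3, 5, 6, 4]) = 1110111110111111011110 (22 bits)


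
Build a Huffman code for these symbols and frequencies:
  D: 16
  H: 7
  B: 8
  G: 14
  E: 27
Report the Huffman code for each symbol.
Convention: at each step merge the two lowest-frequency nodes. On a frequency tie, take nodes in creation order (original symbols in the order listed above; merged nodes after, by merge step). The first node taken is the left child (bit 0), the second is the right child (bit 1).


Huffman tree construction:
Step 1: Merge H(7) + B(8) = 15
Step 2: Merge G(14) + (H+B)(15) = 29
Step 3: Merge D(16) + E(27) = 43
Step 4: Merge (G+(H+B))(29) + (D+E)(43) = 72
Read each symbol's code off the tree from the root (left child = 0, right child = 1).

Codes:
  D: 10 (length 2)
  H: 010 (length 3)
  B: 011 (length 3)
  G: 00 (length 2)
  E: 11 (length 2)
Average code length: 159/72 = 2.2083 bits/symbol


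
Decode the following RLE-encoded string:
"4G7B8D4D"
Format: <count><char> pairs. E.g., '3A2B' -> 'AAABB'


Expanding each <count><char> pair:
  4G -> 'GGGG'
  7B -> 'BBBBBBB'
  8D -> 'DDDDDDDD'
  4D -> 'DDDD'

Decoded = GGGGBBBBBBBDDDDDDDDDDDD


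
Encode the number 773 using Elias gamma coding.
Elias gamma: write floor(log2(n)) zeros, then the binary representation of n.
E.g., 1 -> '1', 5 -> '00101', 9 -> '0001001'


num_bits = floor(log2(773)) + 1 = 10
leading_zeros = num_bits - 1 = 9
binary(773) = 1100000101

Elias gamma(773) = '000000000' + '1100000101' = 0000000001100000101 (19 bits)


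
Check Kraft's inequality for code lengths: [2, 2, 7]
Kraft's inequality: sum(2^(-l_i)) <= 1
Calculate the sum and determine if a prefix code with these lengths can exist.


Sum = 2^(-2) + 2^(-2) + 2^(-7)
    = 0.25 + 0.25 + 0.0078125
    = 65/128 = 0.5078125
Since 0.5078125 <= 1, Kraft's inequality IS satisfied.
A prefix code with these lengths CAN exist.

Kraft sum = 0.5078125. Satisfied.


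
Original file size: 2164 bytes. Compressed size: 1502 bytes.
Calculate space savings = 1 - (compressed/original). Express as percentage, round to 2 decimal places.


ratio = compressed/original = 1502/2164 = 0.694085
savings = 1 - ratio = 1 - 0.694085 = 0.305915
as a percentage: 0.305915 * 100 = 30.59%

Space savings = 1 - 1502/2164 = 30.59%


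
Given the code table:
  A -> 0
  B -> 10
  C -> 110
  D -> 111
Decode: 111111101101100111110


Decoding:
111 -> D
111 -> D
10 -> B
110 -> C
110 -> C
0 -> A
111 -> D
110 -> C


Result: DDBCCADC


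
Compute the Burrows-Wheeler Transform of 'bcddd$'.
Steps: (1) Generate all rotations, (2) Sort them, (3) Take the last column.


Rotations (sorted):
  0: $bcddd -> last char: d
  1: bcddd$ -> last char: $
  2: cddd$b -> last char: b
  3: d$bcdd -> last char: d
  4: dd$bcd -> last char: d
  5: ddd$bc -> last char: c


BWT = d$bddc


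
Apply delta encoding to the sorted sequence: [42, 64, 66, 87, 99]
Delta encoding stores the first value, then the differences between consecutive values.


First value: 42
Deltas:
  64 - 42 = 22
  66 - 64 = 2
  87 - 66 = 21
  99 - 87 = 12


Delta encoded: [42, 22, 2, 21, 12]


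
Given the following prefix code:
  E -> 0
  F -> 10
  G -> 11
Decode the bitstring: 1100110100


Decoding step by step:
Bits 11 -> G
Bits 0 -> E
Bits 0 -> E
Bits 11 -> G
Bits 0 -> E
Bits 10 -> F
Bits 0 -> E


Decoded message: GEEGEFE


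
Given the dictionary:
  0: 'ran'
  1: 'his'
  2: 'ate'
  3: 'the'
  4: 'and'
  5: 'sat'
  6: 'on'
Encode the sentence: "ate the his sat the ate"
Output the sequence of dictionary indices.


Look up each word in the dictionary:
  'ate' -> 2
  'the' -> 3
  'his' -> 1
  'sat' -> 5
  'the' -> 3
  'ate' -> 2

Encoded: [2, 3, 1, 5, 3, 2]


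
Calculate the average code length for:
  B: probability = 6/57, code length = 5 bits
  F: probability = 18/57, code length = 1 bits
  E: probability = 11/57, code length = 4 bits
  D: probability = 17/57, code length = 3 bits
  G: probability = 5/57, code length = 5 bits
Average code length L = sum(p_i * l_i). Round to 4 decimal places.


Weighted contributions p_i * l_i:
  B: (6/57) * 5 = 30/57
  F: (18/57) * 1 = 18/57
  E: (11/57) * 4 = 44/57
  D: (17/57) * 3 = 51/57
  G: (5/57) * 5 = 25/57
Sum = (30 + 18 + 44 + 51 + 25)/57 = 168/57

L = 168/57 = 2.9474 bits/symbol


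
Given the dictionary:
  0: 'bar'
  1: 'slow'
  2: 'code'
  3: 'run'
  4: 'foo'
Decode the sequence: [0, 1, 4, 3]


Look up each index in the dictionary:
  0 -> 'bar'
  1 -> 'slow'
  4 -> 'foo'
  3 -> 'run'

Decoded: "bar slow foo run"


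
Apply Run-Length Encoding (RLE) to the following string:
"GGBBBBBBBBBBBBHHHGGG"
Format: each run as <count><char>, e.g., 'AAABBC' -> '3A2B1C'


Scanning runs left to right:
  i=0: run of 'G' x 2 -> '2G'
  i=2: run of 'B' x 12 -> '12B'
  i=14: run of 'H' x 3 -> '3H'
  i=17: run of 'G' x 3 -> '3G'

RLE = 2G12B3H3G


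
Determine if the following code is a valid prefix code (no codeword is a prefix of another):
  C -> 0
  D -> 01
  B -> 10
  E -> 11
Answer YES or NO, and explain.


Checking each pair (does one codeword prefix another?):
  C='0' vs D='01': prefix -- VIOLATION

NO -- this is NOT a valid prefix code. C (0) is a prefix of D (01).


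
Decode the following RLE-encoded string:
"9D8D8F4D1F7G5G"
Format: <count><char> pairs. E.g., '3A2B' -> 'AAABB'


Expanding each <count><char> pair:
  9D -> 'DDDDDDDDD'
  8D -> 'DDDDDDDD'
  8F -> 'FFFFFFFF'
  4D -> 'DDDD'
  1F -> 'F'
  7G -> 'GGGGGGG'
  5G -> 'GGGGG'

Decoded = DDDDDDDDDDDDDDDDDFFFFFFFFDDDDFGGGGGGGGGGGG


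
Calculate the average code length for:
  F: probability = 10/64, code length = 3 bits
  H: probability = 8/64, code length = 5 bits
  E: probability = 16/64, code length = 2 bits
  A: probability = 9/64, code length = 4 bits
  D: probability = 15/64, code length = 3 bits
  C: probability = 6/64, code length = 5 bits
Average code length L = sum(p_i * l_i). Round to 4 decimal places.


Weighted contributions p_i * l_i:
  F: (10/64) * 3 = 30/64
  H: (8/64) * 5 = 40/64
  E: (16/64) * 2 = 32/64
  A: (9/64) * 4 = 36/64
  D: (15/64) * 3 = 45/64
  C: (6/64) * 5 = 30/64
Sum = (30 + 40 + 32 + 36 + 45 + 30)/64 = 213/64

L = 213/64 = 3.3281 bits/symbol


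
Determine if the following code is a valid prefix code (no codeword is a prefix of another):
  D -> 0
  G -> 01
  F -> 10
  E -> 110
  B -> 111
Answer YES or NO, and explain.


Checking each pair (does one codeword prefix another?):
  D='0' vs G='01': prefix -- VIOLATION

NO -- this is NOT a valid prefix code. D (0) is a prefix of G (01).


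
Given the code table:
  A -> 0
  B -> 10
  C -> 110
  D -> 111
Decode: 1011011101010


Decoding:
10 -> B
110 -> C
111 -> D
0 -> A
10 -> B
10 -> B


Result: BCDABB


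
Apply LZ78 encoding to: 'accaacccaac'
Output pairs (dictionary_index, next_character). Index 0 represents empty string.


LZ78 encoding steps:
Dictionary: {0: ''}
Step 1: w='' (idx 0), next='a' -> output (0, 'a'), add 'a' as idx 1
Step 2: w='' (idx 0), next='c' -> output (0, 'c'), add 'c' as idx 2
Step 3: w='c' (idx 2), next='a' -> output (2, 'a'), add 'ca' as idx 3
Step 4: w='a' (idx 1), next='c' -> output (1, 'c'), add 'ac' as idx 4
Step 5: w='c' (idx 2), next='c' -> output (2, 'c'), add 'cc' as idx 5
Step 6: w='a' (idx 1), next='a' -> output (1, 'a'), add 'aa' as idx 6
Step 7: w='c' (idx 2), end of input -> output (2, '')


Encoded: [(0, 'a'), (0, 'c'), (2, 'a'), (1, 'c'), (2, 'c'), (1, 'a'), (2, '')]


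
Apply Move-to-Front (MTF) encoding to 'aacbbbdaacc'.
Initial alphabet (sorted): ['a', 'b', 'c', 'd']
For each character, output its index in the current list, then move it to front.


MTF encoding:
'a': index 0 in ['a', 'b', 'c', 'd'] -> ['a', 'b', 'c', 'd']
'a': index 0 in ['a', 'b', 'c', 'd'] -> ['a', 'b', 'c', 'd']
'c': index 2 in ['a', 'b', 'c', 'd'] -> ['c', 'a', 'b', 'd']
'b': index 2 in ['c', 'a', 'b', 'd'] -> ['b', 'c', 'a', 'd']
'b': index 0 in ['b', 'c', 'a', 'd'] -> ['b', 'c', 'a', 'd']
'b': index 0 in ['b', 'c', 'a', 'd'] -> ['b', 'c', 'a', 'd']
'd': index 3 in ['b', 'c', 'a', 'd'] -> ['d', 'b', 'c', 'a']
'a': index 3 in ['d', 'b', 'c', 'a'] -> ['a', 'd', 'b', 'c']
'a': index 0 in ['a', 'd', 'b', 'c'] -> ['a', 'd', 'b', 'c']
'c': index 3 in ['a', 'd', 'b', 'c'] -> ['c', 'a', 'd', 'b']
'c': index 0 in ['c', 'a', 'd', 'b'] -> ['c', 'a', 'd', 'b']


Output: [0, 0, 2, 2, 0, 0, 3, 3, 0, 3, 0]


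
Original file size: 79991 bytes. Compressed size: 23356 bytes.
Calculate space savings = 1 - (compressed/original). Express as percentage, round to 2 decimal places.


ratio = compressed/original = 23356/79991 = 0.291983
savings = 1 - ratio = 1 - 0.291983 = 0.708017
as a percentage: 0.708017 * 100 = 70.8%

Space savings = 1 - 23356/79991 = 70.8%


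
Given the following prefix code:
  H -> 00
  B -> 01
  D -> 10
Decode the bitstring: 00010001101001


Decoding step by step:
Bits 00 -> H
Bits 01 -> B
Bits 00 -> H
Bits 01 -> B
Bits 10 -> D
Bits 10 -> D
Bits 01 -> B


Decoded message: HBHBDDB


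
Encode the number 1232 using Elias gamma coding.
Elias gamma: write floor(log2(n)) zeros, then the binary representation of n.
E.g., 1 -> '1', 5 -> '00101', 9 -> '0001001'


num_bits = floor(log2(1232)) + 1 = 11
leading_zeros = num_bits - 1 = 10
binary(1232) = 10011010000

Elias gamma(1232) = '0000000000' + '10011010000' = 000000000010011010000 (21 bits)


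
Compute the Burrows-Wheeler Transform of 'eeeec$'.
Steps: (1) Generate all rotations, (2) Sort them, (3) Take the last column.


Rotations (sorted):
  0: $eeeec -> last char: c
  1: c$eeee -> last char: e
  2: ec$eee -> last char: e
  3: eec$ee -> last char: e
  4: eeec$e -> last char: e
  5: eeeec$ -> last char: $


BWT = ceeee$


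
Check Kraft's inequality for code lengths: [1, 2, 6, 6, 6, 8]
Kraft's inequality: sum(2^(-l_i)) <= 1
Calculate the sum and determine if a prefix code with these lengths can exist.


Sum = 2^(-1) + 2^(-2) + 2^(-6) + 2^(-6) + 2^(-6) + 2^(-8)
    = 0.5 + 0.25 + 0.015625 + 0.015625 + 0.015625 + 0.00390625
    = 205/256 = 0.80078125
Since 0.80078125 <= 1, Kraft's inequality IS satisfied.
A prefix code with these lengths CAN exist.

Kraft sum = 0.80078125. Satisfied.


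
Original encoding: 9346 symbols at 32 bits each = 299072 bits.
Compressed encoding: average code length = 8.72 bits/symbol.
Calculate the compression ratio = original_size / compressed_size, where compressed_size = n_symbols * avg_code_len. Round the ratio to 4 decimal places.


original_size = n_symbols * orig_bits = 9346 * 32 = 299072 bits
compressed_size = n_symbols * avg_code_len = 9346 * 8.72 = 81497.12 bits
ratio = original_size / compressed_size = 299072 / 81497.12 = 3.6697

Compression ratio = 3.6697


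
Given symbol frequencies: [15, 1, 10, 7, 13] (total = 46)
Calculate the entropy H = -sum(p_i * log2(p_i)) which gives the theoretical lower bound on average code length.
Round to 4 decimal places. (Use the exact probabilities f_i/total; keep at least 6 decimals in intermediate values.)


Per-symbol terms -p_i * log2(p_i) with p_i = f_i/46:
  p = 15/46 = 0.326087: log2(p) = -1.616671, -p*log2(p) = 0.527175
  p = 1/46 = 0.021739: log2(p) = -5.523562, -p*log2(p) = 0.120077
  p = 10/46 = 0.217391: log2(p) = -2.201634, -p*log2(p) = 0.478616
  p = 7/46 = 0.152174: log2(p) = -2.716207, -p*log2(p) = 0.413336
  p = 13/46 = 0.282609: log2(p) = -1.823122, -p*log2(p) = 0.515230
H = 0.527175 + 0.120077 + 0.478616 + 0.413336 + 0.515230 = 2.054434

H = 2.0544 bits/symbol


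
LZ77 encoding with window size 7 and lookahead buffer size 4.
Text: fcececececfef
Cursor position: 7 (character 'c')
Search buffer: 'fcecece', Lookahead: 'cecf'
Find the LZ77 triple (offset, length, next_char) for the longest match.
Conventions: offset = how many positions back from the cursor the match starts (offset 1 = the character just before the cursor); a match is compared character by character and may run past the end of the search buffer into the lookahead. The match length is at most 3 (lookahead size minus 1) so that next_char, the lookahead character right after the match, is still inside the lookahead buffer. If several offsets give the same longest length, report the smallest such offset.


Try each offset into the search buffer:
  offset=1 (pos 6, char 'e'): match length 0
  offset=2 (pos 5, char 'c'): match length 3
  offset=3 (pos 4, char 'e'): match length 0
  offset=4 (pos 3, char 'c'): match length 3
  offset=5 (pos 2, char 'e'): match length 0
  offset=6 (pos 1, char 'c'): match length 3
  offset=7 (pos 0, char 'f'): match length 0
Longest match has length 3, found at offsets 2, 4, 6; take the smallest, offset 2.
next_char = character at position 7 + 3 = 10 -> 'f'

Best match: offset=2, length=3 (matching 'cec' starting at position 5)
LZ77 triple: (2, 3, 'f')


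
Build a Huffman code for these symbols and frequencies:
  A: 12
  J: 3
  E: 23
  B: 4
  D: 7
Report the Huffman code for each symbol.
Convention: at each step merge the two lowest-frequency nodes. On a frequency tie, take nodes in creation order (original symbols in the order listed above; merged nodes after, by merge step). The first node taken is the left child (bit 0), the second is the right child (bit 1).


Huffman tree construction:
Step 1: Merge J(3) + B(4) = 7
Step 2: Merge D(7) + (J+B)(7) = 14
Step 3: Merge A(12) + (D+(J+B))(14) = 26
Step 4: Merge E(23) + (A+(D+(J+B)))(26) = 49
Read each symbol's code off the tree from the root (left child = 0, right child = 1).

Codes:
  A: 10 (length 2)
  J: 1110 (length 4)
  E: 0 (length 1)
  B: 1111 (length 4)
  D: 110 (length 3)
Average code length: 96/49 = 1.9592 bits/symbol


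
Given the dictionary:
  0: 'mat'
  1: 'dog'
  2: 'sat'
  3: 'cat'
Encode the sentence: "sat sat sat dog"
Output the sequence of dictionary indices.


Look up each word in the dictionary:
  'sat' -> 2
  'sat' -> 2
  'sat' -> 2
  'dog' -> 1

Encoded: [2, 2, 2, 1]


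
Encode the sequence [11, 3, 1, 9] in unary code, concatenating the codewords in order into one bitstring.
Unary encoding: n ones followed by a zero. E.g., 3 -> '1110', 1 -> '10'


Encode each number as n ones followed by a terminating 0:
  11 -> 111111111110 (12 bits)
  3 -> 1110 (4 bits)
  1 -> 10 (2 bits)
  9 -> 1111111110 (10 bits)
Total length = 12 + 4 + 2 + 10 = 28 bits.

Unary([11, 3, 1, 9]) = 1111111111101110101111111110 (28 bits)


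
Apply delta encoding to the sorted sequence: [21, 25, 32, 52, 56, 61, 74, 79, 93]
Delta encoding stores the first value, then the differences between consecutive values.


First value: 21
Deltas:
  25 - 21 = 4
  32 - 25 = 7
  52 - 32 = 20
  56 - 52 = 4
  61 - 56 = 5
  74 - 61 = 13
  79 - 74 = 5
  93 - 79 = 14


Delta encoded: [21, 4, 7, 20, 4, 5, 13, 5, 14]


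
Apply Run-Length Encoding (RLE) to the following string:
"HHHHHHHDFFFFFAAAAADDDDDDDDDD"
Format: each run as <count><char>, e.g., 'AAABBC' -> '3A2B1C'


Scanning runs left to right:
  i=0: run of 'H' x 7 -> '7H'
  i=7: run of 'D' x 1 -> '1D'
  i=8: run of 'F' x 5 -> '5F'
  i=13: run of 'A' x 5 -> '5A'
  i=18: run of 'D' x 10 -> '10D'

RLE = 7H1D5F5A10D


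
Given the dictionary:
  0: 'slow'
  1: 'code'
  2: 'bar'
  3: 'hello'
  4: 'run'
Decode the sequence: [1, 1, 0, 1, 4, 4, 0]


Look up each index in the dictionary:
  1 -> 'code'
  1 -> 'code'
  0 -> 'slow'
  1 -> 'code'
  4 -> 'run'
  4 -> 'run'
  0 -> 'slow'

Decoded: "code code slow code run run slow"


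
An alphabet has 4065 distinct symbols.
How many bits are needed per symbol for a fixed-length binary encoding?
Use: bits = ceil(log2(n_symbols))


log2(4065) = 11.989
Bracket: 2^11 = 2048 < 4065 <= 2^12 = 4096
So ceil(log2(4065)) = 12

bits = ceil(log2(4065)) = ceil(11.989) = 12 bits


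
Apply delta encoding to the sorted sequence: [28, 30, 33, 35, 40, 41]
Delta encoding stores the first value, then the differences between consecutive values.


First value: 28
Deltas:
  30 - 28 = 2
  33 - 30 = 3
  35 - 33 = 2
  40 - 35 = 5
  41 - 40 = 1


Delta encoded: [28, 2, 3, 2, 5, 1]


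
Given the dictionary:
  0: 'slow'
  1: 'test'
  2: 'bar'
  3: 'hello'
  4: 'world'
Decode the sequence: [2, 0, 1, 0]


Look up each index in the dictionary:
  2 -> 'bar'
  0 -> 'slow'
  1 -> 'test'
  0 -> 'slow'

Decoded: "bar slow test slow"


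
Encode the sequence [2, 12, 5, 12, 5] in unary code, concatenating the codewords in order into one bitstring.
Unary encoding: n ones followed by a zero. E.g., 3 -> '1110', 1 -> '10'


Encode each number as n ones followed by a terminating 0:
  2 -> 110 (3 bits)
  12 -> 1111111111110 (13 bits)
  5 -> 111110 (6 bits)
  12 -> 1111111111110 (13 bits)
  5 -> 111110 (6 bits)
Total length = 3 + 13 + 6 + 13 + 6 = 41 bits.

Unary([2, 12, 5, 12, 5]) = 11011111111111101111101111111111110111110 (41 bits)


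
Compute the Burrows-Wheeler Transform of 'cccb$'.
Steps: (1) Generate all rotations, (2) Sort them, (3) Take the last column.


Rotations (sorted):
  0: $cccb -> last char: b
  1: b$ccc -> last char: c
  2: cb$cc -> last char: c
  3: ccb$c -> last char: c
  4: cccb$ -> last char: $


BWT = bccc$


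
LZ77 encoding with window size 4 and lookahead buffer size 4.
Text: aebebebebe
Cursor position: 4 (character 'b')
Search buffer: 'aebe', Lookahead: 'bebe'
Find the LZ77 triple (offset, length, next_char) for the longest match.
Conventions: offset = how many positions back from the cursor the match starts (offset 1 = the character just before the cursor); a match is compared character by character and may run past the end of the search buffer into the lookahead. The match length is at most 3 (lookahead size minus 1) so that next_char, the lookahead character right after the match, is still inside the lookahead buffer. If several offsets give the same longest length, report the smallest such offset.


Try each offset into the search buffer:
  offset=1 (pos 3, char 'e'): match length 0
  offset=2 (pos 2, char 'b'): match length 3
  offset=3 (pos 1, char 'e'): match length 0
  offset=4 (pos 0, char 'a'): match length 0
Longest match has length 3 at offset 2.
next_char = character at position 4 + 3 = 7 -> 'e'

Best match: offset=2, length=3 (matching 'beb' starting at position 2)
LZ77 triple: (2, 3, 'e')


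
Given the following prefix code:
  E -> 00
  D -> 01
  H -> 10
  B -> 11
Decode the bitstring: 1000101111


Decoding step by step:
Bits 10 -> H
Bits 00 -> E
Bits 10 -> H
Bits 11 -> B
Bits 11 -> B


Decoded message: HEHBB


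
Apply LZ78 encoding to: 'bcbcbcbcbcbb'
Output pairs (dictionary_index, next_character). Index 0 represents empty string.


LZ78 encoding steps:
Dictionary: {0: ''}
Step 1: w='' (idx 0), next='b' -> output (0, 'b'), add 'b' as idx 1
Step 2: w='' (idx 0), next='c' -> output (0, 'c'), add 'c' as idx 2
Step 3: w='b' (idx 1), next='c' -> output (1, 'c'), add 'bc' as idx 3
Step 4: w='bc' (idx 3), next='b' -> output (3, 'b'), add 'bcb' as idx 4
Step 5: w='c' (idx 2), next='b' -> output (2, 'b'), add 'cb' as idx 5
Step 6: w='cb' (idx 5), next='b' -> output (5, 'b'), add 'cbb' as idx 6


Encoded: [(0, 'b'), (0, 'c'), (1, 'c'), (3, 'b'), (2, 'b'), (5, 'b')]


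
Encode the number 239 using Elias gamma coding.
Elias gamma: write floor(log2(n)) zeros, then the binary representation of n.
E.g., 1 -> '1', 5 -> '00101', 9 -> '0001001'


num_bits = floor(log2(239)) + 1 = 8
leading_zeros = num_bits - 1 = 7
binary(239) = 11101111

Elias gamma(239) = '0000000' + '11101111' = 000000011101111 (15 bits)


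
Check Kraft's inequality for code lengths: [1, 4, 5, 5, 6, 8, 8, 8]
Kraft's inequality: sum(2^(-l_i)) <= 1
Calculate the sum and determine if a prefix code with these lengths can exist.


Sum = 2^(-1) + 2^(-4) + 2^(-5) + 2^(-5) + 2^(-6) + 2^(-8) + 2^(-8) + 2^(-8)
    = 0.5 + 0.0625 + 0.03125 + 0.03125 + 0.015625 + 0.00390625 + 0.00390625 + 0.00390625
    = 167/256 = 0.65234375
Since 0.65234375 <= 1, Kraft's inequality IS satisfied.
A prefix code with these lengths CAN exist.

Kraft sum = 0.65234375. Satisfied.
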